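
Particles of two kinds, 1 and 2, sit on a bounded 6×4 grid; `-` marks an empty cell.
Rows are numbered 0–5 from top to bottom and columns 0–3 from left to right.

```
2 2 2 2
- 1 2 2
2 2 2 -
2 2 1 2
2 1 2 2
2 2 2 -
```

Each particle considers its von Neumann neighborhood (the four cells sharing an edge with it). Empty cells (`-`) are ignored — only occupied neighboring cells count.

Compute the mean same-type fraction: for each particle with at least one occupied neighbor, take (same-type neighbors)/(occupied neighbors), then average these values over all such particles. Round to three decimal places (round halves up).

Row 0: (0,0)2 1/1 · (0,1)2 2/3 · (0,2)2 3/3 · (0,3)2 2/2
Row 1: (1,1)1 0/3 · (1,2)2 3/4 · (1,3)2 2/2
Row 2: (2,0)2 2/2 · (2,1)2 3/4 · (2,2)2 2/3
Row 3: (3,0)2 3/3 · (3,1)2 2/4 · (3,2)1 0/4 · (3,3)2 1/2
Row 4: (4,0)2 2/3 · (4,1)1 0/4 · (4,2)2 2/4 · (4,3)2 2/2
Row 5: (5,0)2 2/2 · (5,1)2 2/3 · (5,2)2 2/2
Sum over 21 particles: 1/1 + 2/3 + 3/3 + 2/2 + 0/3 + 3/4 + 2/2 + 2/2 + 3/4 + 2/3 + 3/3 + 2/4 + 0/4 + 1/2 + 2/3 + 0/4 + 2/4 + 2/2 + 2/2 + 2/3 + 2/2 = 44/3; mean = 44/3 ÷ 21 = 44/63 = 0.698412… → 0.698.

0.698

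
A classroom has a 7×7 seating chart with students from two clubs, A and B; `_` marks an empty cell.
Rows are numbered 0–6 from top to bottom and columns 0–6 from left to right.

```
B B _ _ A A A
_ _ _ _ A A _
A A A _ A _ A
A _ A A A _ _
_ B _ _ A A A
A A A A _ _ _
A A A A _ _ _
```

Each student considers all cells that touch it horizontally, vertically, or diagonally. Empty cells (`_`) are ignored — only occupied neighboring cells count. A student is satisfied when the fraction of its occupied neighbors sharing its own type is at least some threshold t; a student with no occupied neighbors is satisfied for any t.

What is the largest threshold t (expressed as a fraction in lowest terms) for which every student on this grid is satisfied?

0/1

(0,0)B 1/1
(0,1)B 1/1
(0,4)A 3/3
(0,5)A 4/4
(0,6)A 2/2
(1,4)A 4/4
(1,5)A 6/6
(2,0)A 2/2
(2,1)A 4/4
(2,2)A 3/3
(2,4)A 4/4
(2,6)A 1/1
(3,0)A 2/3
(3,2)A 3/4
(3,3)A 5/5
(3,4)A 4/4
(4,1)B 0/5
(4,4)A 4/4
(4,5)A 3/3
(4,6)A 1/1
(5,0)A 3/4
(5,1)A 5/6
(5,2)A 5/6
(5,3)A 4/4
(6,0)A 3/3
(6,1)A 5/5
(6,2)A 5/5
(6,3)A 3/3
The smallest same-type fraction is 0/5 at (4,1), which reduces to 0/1. Any threshold above that leaves this student unsatisfied.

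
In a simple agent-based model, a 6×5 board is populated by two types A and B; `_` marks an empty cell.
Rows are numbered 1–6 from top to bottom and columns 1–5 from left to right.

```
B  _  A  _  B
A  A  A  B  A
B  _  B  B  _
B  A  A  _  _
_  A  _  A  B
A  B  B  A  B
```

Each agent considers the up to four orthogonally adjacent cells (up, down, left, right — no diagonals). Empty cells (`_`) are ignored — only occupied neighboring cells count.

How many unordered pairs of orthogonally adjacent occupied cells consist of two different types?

Scan each occupied cell's neighbors to the right and below so each pair is counted once.
From row 1: 2 unlike of 3 pairs (running 2/3).
From row 2: 4 unlike of 7 pairs (running 6/10).
From row 3: 1 unlike of 3 pairs (running 7/13).
From row 4: 1 unlike of 3 pairs (running 8/16).
From row 5: 2 unlike of 4 pairs (running 10/20).
From row 6: 3 unlike of 4 pairs (running 13/24).
Total adjacent occupied pairs: 24; unlike-type pairs: 13.

13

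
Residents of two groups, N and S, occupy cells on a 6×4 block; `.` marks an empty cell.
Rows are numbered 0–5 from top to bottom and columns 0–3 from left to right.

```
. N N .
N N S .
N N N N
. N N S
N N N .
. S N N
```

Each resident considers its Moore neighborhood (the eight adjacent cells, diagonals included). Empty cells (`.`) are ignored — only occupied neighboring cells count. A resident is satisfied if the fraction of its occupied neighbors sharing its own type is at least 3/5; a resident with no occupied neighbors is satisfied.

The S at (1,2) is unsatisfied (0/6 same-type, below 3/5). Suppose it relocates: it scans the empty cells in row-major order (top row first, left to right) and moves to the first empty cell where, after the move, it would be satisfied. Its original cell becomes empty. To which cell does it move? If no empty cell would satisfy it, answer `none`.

none

Vacating (1,2). Empty cells in order:
  (0,0): 0/3 same-type → still unsatisfied.
  (0,3): 0/1 same-type → still unsatisfied.
  (1,3): 0/3 same-type → still unsatisfied.
  (3,0): 0/5 same-type → still unsatisfied.
  (4,3): 1/5 same-type → still unsatisfied.
  (5,0): 1/3 same-type → still unsatisfied.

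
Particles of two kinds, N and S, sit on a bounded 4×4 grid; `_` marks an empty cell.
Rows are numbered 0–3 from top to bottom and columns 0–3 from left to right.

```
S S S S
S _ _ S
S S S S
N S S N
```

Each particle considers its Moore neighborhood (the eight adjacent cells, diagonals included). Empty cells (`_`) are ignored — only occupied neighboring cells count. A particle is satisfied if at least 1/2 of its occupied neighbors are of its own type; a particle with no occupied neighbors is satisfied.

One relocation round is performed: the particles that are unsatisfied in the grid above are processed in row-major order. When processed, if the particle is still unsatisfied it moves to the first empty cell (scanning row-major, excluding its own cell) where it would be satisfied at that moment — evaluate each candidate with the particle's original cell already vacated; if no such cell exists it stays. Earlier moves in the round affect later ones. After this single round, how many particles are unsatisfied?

Initially unsatisfied (in order): (3,0), (3,3).
  (3,0): no empty cell satisfies it; stays.
  (3,3): no empty cell satisfies it; stays.
Resulting grid:
S S S S
S _ _ S
S S S S
N S S N
Unsatisfied now: (3,0), (3,3).

2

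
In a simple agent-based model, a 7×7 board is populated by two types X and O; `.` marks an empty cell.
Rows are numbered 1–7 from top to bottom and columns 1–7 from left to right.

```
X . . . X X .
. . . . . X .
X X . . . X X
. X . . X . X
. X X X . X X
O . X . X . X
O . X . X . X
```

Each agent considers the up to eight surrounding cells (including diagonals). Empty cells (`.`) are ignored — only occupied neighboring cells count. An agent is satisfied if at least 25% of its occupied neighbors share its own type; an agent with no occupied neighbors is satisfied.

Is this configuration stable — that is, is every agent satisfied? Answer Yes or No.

(1,1)X 0/0 satisfied
(1,5)X 2/2 satisfied
(1,6)X 2/2 satisfied
(2,6)X 4/4 satisfied
(3,1)X 2/2 satisfied
(3,2)X 2/2 satisfied
(3,6)X 4/4 satisfied
(3,7)X 3/3 satisfied
(4,2)X 4/4 satisfied
(4,5)X 3/3 satisfied
(4,7)X 4/4 satisfied
(5,2)X 3/4 satisfied
(5,3)X 4/4 satisfied
(5,4)X 4/4 satisfied
(5,6)X 5/5 satisfied
(5,7)X 3/3 satisfied
(6,1)O 1/2 satisfied
(6,3)X 4/4 satisfied
(6,5)X 3/3 satisfied
(6,7)X 3/3 satisfied
(7,1)O 1/1 satisfied
(7,3)X 1/1 satisfied
(7,5)X 1/1 satisfied
(7,7)X 1/1 satisfied
All meet the threshold, so the configuration is stable.

Yes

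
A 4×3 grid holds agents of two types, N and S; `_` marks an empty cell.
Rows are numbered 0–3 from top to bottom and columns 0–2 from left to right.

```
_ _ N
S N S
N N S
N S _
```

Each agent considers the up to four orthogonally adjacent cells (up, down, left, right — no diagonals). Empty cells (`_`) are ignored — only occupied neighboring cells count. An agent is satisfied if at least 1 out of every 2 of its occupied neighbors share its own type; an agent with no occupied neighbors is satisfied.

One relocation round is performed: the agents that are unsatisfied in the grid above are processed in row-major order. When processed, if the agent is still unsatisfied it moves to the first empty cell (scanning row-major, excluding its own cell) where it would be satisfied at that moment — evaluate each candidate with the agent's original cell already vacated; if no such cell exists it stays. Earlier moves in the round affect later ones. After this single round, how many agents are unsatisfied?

Initially unsatisfied (in order): (0,2), (1,0), (1,1), (1,2), (3,1).
  (0,2) → (0,1).
  (1,0) → (0,2).
  (1,1): now satisfied by earlier moves; stays.
  (1,2): now satisfied by earlier moves; stays.
  (3,1) → (3,2).
Resulting grid:
_ N S
_ N S
N N S
N _ S
All satisfied now.

0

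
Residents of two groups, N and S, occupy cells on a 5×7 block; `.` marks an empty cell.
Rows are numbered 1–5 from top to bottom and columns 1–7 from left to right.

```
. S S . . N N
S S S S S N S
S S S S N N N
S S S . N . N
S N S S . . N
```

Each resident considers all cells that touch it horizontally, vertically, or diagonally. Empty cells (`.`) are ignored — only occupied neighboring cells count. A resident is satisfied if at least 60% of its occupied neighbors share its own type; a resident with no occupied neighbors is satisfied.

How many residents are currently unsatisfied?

Row 1: (1,2)S 4/4 ✓ · (1,3)S 4/4 ✓ · (1,6)N 2/4 ✗ · (1,7)N 2/3 ✓
Row 2: (2,1)S 4/4 ✓ · (2,2)S 7/7 ✓ · (2,3)S 7/7 ✓ · (2,4)S 5/6 ✓ · (2,5)S 2/6 ✗ · (2,6)N 5/7 ✓ · (2,7)S 0/5 ✗
Row 3: (3,1)S 5/5 ✓ · (3,2)S 8/8 ✓ · (3,3)S 7/7 ✓ · (3,4)S 5/7 ✓ · (3,5)N 3/6 ✗ · (3,6)N 5/7 ✓ · (3,7)N 3/4 ✓
Row 4: (4,1)S 4/5 ✓ · (4,2)S 7/8 ✓ · (4,3)S 6/7 ✓ · (4,5)N 2/4 ✗ · (4,7)N 3/3 ✓
Row 5: (5,1)S 2/3 ✓ · (5,2)N 0/5 ✗ · (5,3)S 3/4 ✓ · (5,4)S 2/3 ✓ · (5,7)N 1/1 ✓
Unsatisfied: (1,6), (2,5), (2,7), (3,5), (4,5), (5,2) — 6 in total.

6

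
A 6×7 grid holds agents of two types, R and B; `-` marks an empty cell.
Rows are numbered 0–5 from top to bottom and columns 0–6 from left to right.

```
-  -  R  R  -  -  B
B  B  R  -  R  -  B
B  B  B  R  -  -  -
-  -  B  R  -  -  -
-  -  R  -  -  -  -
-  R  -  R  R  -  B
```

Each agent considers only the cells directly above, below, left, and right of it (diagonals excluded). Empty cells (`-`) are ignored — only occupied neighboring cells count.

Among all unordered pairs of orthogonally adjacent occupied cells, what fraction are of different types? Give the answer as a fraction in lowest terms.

Scan each occupied cell's neighbors to the right and below so each pair is counted once.
Row 0: R(0,2)–R(0,3)= R(0,2)–R(1,2)= B(0,6)–B(1,6)=  → 0/3 unlike.
Row 1: B(1,0)–B(1,1)= B(1,0)–B(2,0)= B(1,1)–R(1,2)≠ B(1,1)–B(2,1)= R(1,2)–B(2,2)≠  → 2/5 unlike.
Row 2: B(2,0)–B(2,1)= B(2,1)–B(2,2)= B(2,2)–R(2,3)≠ B(2,2)–B(3,2)= R(2,3)–R(3,3)=  → 1/5 unlike.
Row 3: B(3,2)–R(3,3)≠ B(3,2)–R(4,2)≠  → 2/2 unlike.
Row 5: R(5,3)–R(5,4)=  → 0/1 unlike.
Total adjacent occupied pairs: 16; unlike-type pairs: 5.
5/16 is already in lowest terms.

5/16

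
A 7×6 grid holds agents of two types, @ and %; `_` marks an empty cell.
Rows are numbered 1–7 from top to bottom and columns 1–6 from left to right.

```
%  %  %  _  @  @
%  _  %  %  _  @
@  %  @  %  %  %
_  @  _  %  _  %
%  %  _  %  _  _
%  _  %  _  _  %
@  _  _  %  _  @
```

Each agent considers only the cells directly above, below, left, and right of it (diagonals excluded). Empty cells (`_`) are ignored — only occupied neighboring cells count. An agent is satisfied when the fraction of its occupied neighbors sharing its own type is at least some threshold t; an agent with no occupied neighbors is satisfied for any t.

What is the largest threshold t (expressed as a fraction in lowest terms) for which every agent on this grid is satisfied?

Row 1: (1,1)% 2/2 · (1,2)% 2/2 · (1,3)% 2/2 · (1,5)@ 1/1 · (1,6)@ 2/2
Row 2: (2,1)% 1/2 · (2,3)% 2/3 · (2,4)% 2/2 · (2,6)@ 1/2
Row 3: (3,1)@ 0/2 · (3,2)% 0/3 · (3,3)@ 0/3 · (3,4)% 3/4 · (3,5)% 2/2 · (3,6)% 2/3
Row 4: (4,2)@ 0/2 · (4,4)% 2/2 · (4,6)% 1/1
Row 5: (5,1)% 2/2 · (5,2)% 1/2 · (5,4)% 1/1
Row 6: (6,1)% 1/2 · (6,3)% — no occupied neighbors · (6,6)% 0/1
Row 7: (7,1)@ 0/1 · (7,4)% — no occupied neighbors · (7,6)@ 0/1
The smallest same-type fraction is 0/2 at (3,1), which reduces to 0/1. Any threshold above that leaves this agent unsatisfied.

0/1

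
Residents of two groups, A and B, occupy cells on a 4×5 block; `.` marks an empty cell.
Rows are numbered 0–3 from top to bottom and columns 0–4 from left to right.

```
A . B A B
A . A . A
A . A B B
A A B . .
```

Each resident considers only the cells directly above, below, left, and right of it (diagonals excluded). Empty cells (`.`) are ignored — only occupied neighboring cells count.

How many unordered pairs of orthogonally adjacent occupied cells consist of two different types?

8

Scan each occupied cell's neighbors to the right and below so each pair is counted once.
Row 0: A(0,0)–A(1,0)= B(0,2)–A(0,3)≠ B(0,2)–A(1,2)≠ A(0,3)–B(0,4)≠ B(0,4)–A(1,4)≠  → 4/5 unlike.
Row 1: A(1,0)–A(2,0)= A(1,2)–A(2,2)= A(1,4)–B(2,4)≠  → 1/3 unlike.
Row 2: A(2,0)–A(3,0)= A(2,2)–B(2,3)≠ A(2,2)–B(3,2)≠ B(2,3)–B(2,4)=  → 2/4 unlike.
Row 3: A(3,0)–A(3,1)= A(3,1)–B(3,2)≠  → 1/2 unlike.
Total adjacent occupied pairs: 14; unlike-type pairs: 8.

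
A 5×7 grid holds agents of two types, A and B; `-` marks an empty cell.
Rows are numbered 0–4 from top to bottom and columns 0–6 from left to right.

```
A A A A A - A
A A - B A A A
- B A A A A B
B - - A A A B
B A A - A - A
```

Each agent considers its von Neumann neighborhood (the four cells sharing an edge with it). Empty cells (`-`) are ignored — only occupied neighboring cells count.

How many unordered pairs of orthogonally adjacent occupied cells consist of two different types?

10

Scan each occupied cell's neighbors to the right and below so each pair is counted once.
From row 0: 1 unlike of 9 pairs (running 1/9).
From row 1: 4 unlike of 9 pairs (running 5/18).
From row 2: 2 unlike of 9 pairs (running 7/27).
From row 3: 2 unlike of 6 pairs (running 9/33).
From row 4: 1 unlike of 2 pairs (running 10/35).
Total adjacent occupied pairs: 35; unlike-type pairs: 10.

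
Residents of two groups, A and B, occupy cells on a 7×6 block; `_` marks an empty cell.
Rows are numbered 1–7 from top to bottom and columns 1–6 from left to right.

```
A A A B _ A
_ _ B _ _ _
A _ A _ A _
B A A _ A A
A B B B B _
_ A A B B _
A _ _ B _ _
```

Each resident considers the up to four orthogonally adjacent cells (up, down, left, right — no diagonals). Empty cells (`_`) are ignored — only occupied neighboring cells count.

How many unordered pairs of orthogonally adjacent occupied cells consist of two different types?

Scan each occupied cell's neighbors to the right and below so each pair is counted once.
Row 1: A(1,1)–A(1,2)= A(1,2)–A(1,3)= A(1,3)–B(1,4)≠ A(1,3)–B(2,3)≠  → 2/4 unlike.
Row 2: B(2,3)–A(3,3)≠  → 1/1 unlike.
Row 3: A(3,1)–B(4,1)≠ A(3,3)–A(4,3)= A(3,5)–A(4,5)=  → 1/3 unlike.
Row 4: B(4,1)–A(4,2)≠ B(4,1)–A(5,1)≠ A(4,2)–A(4,3)= A(4,2)–B(5,2)≠ A(4,3)–B(5,3)≠ A(4,5)–A(4,6)= A(4,5)–B(5,5)≠  → 5/7 unlike.
Row 5: A(5,1)–B(5,2)≠ B(5,2)–B(5,3)= B(5,2)–A(6,2)≠ B(5,3)–B(5,4)= B(5,3)–A(6,3)≠ B(5,4)–B(5,5)= B(5,4)–B(6,4)= B(5,5)–B(6,5)=  → 3/8 unlike.
Row 6: A(6,2)–A(6,3)= A(6,3)–B(6,4)≠ B(6,4)–B(6,5)= B(6,4)–B(7,4)=  → 1/4 unlike.
Total adjacent occupied pairs: 27; unlike-type pairs: 13.

13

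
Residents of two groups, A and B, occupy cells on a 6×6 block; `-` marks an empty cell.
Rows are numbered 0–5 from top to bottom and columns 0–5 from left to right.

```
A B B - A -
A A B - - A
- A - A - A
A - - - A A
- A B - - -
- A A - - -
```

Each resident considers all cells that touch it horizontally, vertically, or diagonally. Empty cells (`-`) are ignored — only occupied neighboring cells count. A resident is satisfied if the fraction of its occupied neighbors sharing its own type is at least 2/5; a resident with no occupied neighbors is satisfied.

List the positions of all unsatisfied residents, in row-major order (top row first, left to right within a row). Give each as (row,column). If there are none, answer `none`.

(4,2)

(0,0)A 2/3 ✓
(0,1)B 2/5 ✓
(0,2)B 2/3 ✓
(0,4)A 1/1 ✓
(1,0)A 3/4 ✓
(1,1)A 3/6 ✓
(1,2)B 2/5 ✓
(1,5)A 2/2 ✓
(2,1)A 3/4 ✓
(2,3)A 1/2 ✓
(2,5)A 3/3 ✓
(3,0)A 2/2 ✓
(3,4)A 3/3 ✓
(3,5)A 2/2 ✓
(4,1)A 3/4 ✓
(4,2)B 0/3 ✗
(5,1)A 2/3 ✓
(5,2)A 2/3 ✓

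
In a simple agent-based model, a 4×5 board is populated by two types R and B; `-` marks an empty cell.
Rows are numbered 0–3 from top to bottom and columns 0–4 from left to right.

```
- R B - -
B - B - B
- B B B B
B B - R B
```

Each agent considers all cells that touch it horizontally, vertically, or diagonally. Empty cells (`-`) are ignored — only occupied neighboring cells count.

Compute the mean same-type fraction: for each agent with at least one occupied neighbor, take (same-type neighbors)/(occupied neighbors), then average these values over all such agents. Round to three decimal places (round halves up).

0.681

(0,1)R 0/3
(0,2)B 1/2
(1,0)B 1/2
(1,2)B 4/5
(1,4)B 2/2
(2,1)B 5/5
(2,2)B 4/5
(2,3)B 5/6
(2,4)B 3/4
(3,0)B 2/2
(3,1)B 3/3
(3,3)R 0/4
(3,4)B 2/3
Sum over 13 agents: 0/3 + 1/2 + 1/2 + 4/5 + 2/2 + 5/5 + 4/5 + 5/6 + 3/4 + 2/2 + 3/3 + 0/4 + 2/3 = 177/20; mean = 177/20 ÷ 13 = 177/260 = 0.680769… → 0.681.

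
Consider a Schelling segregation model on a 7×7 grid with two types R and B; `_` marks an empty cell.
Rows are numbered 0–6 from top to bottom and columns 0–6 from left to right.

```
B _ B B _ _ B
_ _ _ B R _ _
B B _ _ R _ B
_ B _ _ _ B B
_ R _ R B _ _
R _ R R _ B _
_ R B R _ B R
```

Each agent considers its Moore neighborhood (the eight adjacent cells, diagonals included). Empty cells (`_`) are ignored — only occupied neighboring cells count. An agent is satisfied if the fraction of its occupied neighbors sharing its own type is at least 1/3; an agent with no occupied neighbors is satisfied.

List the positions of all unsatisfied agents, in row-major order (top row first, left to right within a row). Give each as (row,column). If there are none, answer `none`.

Row 0: (0,0)B 0/0 satisfied · (0,2)B 2/2 satisfied · (0,3)B 2/3 satisfied · (0,6)B 0/0 satisfied
Row 1: (1,3)B 2/4 satisfied · (1,4)R 1/3 satisfied
Row 2: (2,0)B 2/2 satisfied · (2,1)B 2/2 satisfied · (2,4)R 1/3 satisfied · (2,6)B 2/2 satisfied
Row 3: (3,1)B 2/3 satisfied · (3,5)B 3/4 satisfied · (3,6)B 2/2 satisfied
Row 4: (4,1)R 2/3 satisfied · (4,3)R 2/3 satisfied · (4,4)B 2/4 satisfied
Row 5: (5,0)R 2/2 satisfied · (5,2)R 5/6 satisfied · (5,3)R 3/5 satisfied · (5,5)B 2/3 satisfied
Row 6: (6,1)R 2/3 satisfied · (6,2)B 0/4 not · (6,3)R 2/3 satisfied · (6,5)B 1/2 satisfied · (6,6)R 0/2 not

(6,2), (6,6)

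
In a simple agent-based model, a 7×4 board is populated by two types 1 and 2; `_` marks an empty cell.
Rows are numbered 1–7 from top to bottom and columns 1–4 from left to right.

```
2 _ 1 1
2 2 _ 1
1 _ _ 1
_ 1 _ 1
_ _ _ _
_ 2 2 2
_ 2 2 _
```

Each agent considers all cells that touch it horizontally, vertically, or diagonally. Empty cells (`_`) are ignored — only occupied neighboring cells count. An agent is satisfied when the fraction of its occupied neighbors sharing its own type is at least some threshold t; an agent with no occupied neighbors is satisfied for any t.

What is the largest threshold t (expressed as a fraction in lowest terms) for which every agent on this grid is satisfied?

(1,1)2 2/2
(1,3)1 2/3
(1,4)1 2/2
(2,1)2 2/3
(2,2)2 2/4
(2,4)1 3/3
(3,1)1 1/3
(3,4)1 2/2
(4,2)1 1/1
(4,4)1 1/1
(6,2)2 3/3
(6,3)2 4/4
(6,4)2 2/2
(7,2)2 3/3
(7,3)2 4/4
The smallest same-type fraction is 1/3 at (3,1), which reduces to 1/3. Any threshold above that leaves this agent unsatisfied.

1/3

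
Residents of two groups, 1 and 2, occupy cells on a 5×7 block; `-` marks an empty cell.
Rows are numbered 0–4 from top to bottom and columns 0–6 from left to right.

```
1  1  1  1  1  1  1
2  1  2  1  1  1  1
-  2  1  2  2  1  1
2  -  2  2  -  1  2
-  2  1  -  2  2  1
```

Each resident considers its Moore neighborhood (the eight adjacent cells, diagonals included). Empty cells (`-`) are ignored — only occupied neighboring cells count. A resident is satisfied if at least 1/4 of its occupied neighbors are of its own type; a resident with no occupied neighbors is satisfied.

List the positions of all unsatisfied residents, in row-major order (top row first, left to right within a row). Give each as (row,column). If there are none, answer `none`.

(3,6), (4,2)

(0,0)1 2/3 ok
(0,1)1 3/5 ok
(0,2)1 4/5 ok
(0,3)1 4/5 ok
(0,4)1 5/5 ok
(0,5)1 5/5 ok
(0,6)1 3/3 ok
(1,0)2 1/4 ok
(1,1)1 4/7 ok
(1,2)2 2/8 ok
(1,3)1 5/8 ok
(1,4)1 6/8 ok
(1,5)1 7/8 ok
(1,6)1 5/5 ok
(2,1)2 4/6 ok
(2,2)1 2/7 ok
(2,3)2 4/7 ok
(2,4)2 2/7 ok
(2,5)1 5/7 ok
(2,6)1 4/5 ok
(3,0)2 2/2 ok
(3,2)2 4/6 ok
(3,3)2 4/6 ok
(3,5)1 3/7 ok
(3,6)2 1/5 unhappy
(4,1)2 2/3 ok
(4,2)1 0/3 unhappy
(4,4)2 2/3 ok
(4,5)2 2/4 ok
(4,6)1 1/3 ok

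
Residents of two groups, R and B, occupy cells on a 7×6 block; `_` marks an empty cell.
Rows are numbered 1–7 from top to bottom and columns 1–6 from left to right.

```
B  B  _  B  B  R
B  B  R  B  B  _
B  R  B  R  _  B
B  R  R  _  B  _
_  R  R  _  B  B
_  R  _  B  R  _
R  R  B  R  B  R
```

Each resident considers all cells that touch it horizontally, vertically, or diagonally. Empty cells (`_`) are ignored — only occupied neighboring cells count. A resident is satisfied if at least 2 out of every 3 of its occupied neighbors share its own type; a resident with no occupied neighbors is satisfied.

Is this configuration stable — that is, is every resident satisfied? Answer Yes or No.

No

Row 1: (1,1)B 3/3 satisfied · (1,2)B 3/4 satisfied · (1,4)B 3/4 satisfied · (1,5)B 3/4 satisfied · (1,6)R 0/2 not
Row 2: (2,1)B 4/5 satisfied · (2,2)B 5/7 satisfied · (2,3)R 2/7 not · (2,4)B 4/6 satisfied · (2,5)B 4/6 satisfied
Row 3: (3,1)B 3/5 not · (3,2)R 3/8 not · (3,3)B 2/7 not · (3,4)R 2/6 not · (3,6)B 2/2 satisfied
Row 4: (4,1)B 1/4 not · (4,2)R 4/7 not · (4,3)R 5/6 satisfied · (4,5)B 3/4 satisfied
Row 5: (5,2)R 4/5 satisfied · (5,3)R 4/5 satisfied · (5,5)B 3/4 satisfied · (5,6)B 2/3 satisfied
Row 6: (6,2)R 4/5 satisfied · (6,4)B 3/6 not · (6,5)R 2/6 not
Row 7: (7,1)R 2/2 satisfied · (7,2)R 2/3 satisfied · (7,3)B 1/4 not · (7,4)R 1/4 not · (7,5)B 1/4 not · (7,6)R 1/2 not
For instance (1,6) has only 0/2 same-type neighbors, below 2/3.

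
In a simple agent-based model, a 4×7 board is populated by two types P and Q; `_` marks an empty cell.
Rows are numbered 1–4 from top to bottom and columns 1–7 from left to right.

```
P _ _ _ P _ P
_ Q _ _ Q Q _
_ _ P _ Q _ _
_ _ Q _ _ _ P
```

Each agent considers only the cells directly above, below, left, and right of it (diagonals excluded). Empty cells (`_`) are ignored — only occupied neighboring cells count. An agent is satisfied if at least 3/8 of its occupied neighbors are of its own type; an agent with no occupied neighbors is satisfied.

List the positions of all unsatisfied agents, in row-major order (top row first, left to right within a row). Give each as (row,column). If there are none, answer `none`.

Row 1: (1,1)P 0/0 ok · (1,5)P 0/1 unhappy · (1,7)P 0/0 ok
Row 2: (2,2)Q 0/0 ok · (2,5)Q 2/3 ok · (2,6)Q 1/1 ok
Row 3: (3,3)P 0/1 unhappy · (3,5)Q 1/1 ok
Row 4: (4,3)Q 0/1 unhappy · (4,7)P 0/0 ok

(1,5), (3,3), (4,3)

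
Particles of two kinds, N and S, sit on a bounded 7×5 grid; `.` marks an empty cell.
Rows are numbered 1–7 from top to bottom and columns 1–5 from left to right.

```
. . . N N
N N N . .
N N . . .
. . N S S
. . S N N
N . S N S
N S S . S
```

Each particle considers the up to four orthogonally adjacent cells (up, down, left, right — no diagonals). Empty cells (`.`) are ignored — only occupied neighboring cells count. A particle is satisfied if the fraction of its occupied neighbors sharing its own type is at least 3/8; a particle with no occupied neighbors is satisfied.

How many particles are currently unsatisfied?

6

(1,4)N 1/1 ok
(1,5)N 1/1 ok
(2,1)N 2/2 ok
(2,2)N 3/3 ok
(2,3)N 1/1 ok
(3,1)N 2/2 ok
(3,2)N 2/2 ok
(4,3)N 0/2 unhappy
(4,4)S 1/3 unhappy
(4,5)S 1/2 ok
(5,3)S 1/3 unhappy
(5,4)N 2/4 ok
(5,5)N 1/3 unhappy
(6,1)N 1/1 ok
(6,3)S 2/3 ok
(6,4)N 1/3 unhappy
(6,5)S 1/3 unhappy
(7,1)N 1/2 ok
(7,2)S 1/2 ok
(7,3)S 2/2 ok
(7,5)S 1/1 ok
Unsatisfied: (4,3), (4,4), (5,3), (5,5), (6,4), (6,5) — 6 in total.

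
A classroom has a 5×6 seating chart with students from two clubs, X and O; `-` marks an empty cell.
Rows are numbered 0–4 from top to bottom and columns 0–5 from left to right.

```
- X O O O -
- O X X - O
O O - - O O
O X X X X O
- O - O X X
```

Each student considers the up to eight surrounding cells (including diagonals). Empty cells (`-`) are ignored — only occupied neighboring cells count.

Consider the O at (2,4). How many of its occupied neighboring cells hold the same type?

Occupied neighbors of (2,4): (1,3)=X, (1,5)=O, (2,5)=O, (3,3)=X, (3,4)=X, (3,5)=O.
Same type (O): 3 of 6.

3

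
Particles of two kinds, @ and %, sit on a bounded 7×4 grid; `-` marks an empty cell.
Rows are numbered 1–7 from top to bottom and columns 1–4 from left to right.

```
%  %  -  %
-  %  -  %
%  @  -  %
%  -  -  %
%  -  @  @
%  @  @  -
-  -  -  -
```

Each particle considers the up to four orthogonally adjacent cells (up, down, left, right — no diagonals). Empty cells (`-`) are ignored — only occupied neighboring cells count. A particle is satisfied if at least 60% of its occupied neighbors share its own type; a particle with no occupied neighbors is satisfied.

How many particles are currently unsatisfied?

7

Row 1: (1,1)% 1/1 satisfied · (1,2)% 2/2 satisfied · (1,4)% 1/1 satisfied
Row 2: (2,2)% 1/2 not · (2,4)% 2/2 satisfied
Row 3: (3,1)% 1/2 not · (3,2)@ 0/2 not · (3,4)% 2/2 satisfied
Row 4: (4,1)% 2/2 satisfied · (4,4)% 1/2 not
Row 5: (5,1)% 2/2 satisfied · (5,3)@ 2/2 satisfied · (5,4)@ 1/2 not
Row 6: (6,1)% 1/2 not · (6,2)@ 1/2 not · (6,3)@ 2/2 satisfied
Unsatisfied: (2,2), (3,1), (3,2), (4,4), (5,4), (6,1), (6,2) — 7 in total.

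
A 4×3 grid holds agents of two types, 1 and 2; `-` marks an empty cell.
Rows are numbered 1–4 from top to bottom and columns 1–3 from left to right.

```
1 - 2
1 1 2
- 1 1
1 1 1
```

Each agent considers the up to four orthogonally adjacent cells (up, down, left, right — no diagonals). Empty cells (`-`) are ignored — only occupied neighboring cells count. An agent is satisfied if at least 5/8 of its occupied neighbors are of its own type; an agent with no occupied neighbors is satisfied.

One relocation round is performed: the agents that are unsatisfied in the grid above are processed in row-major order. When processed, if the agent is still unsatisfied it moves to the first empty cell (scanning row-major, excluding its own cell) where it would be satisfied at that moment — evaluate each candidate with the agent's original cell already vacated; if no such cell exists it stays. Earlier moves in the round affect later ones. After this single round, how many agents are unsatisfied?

1

Initially unsatisfied (in order): (2,3).
  (2,3): no empty cell satisfies it; stays.
Resulting grid:
1 - 2
1 1 2
- 1 1
1 1 1
Unsatisfied now: (2,3).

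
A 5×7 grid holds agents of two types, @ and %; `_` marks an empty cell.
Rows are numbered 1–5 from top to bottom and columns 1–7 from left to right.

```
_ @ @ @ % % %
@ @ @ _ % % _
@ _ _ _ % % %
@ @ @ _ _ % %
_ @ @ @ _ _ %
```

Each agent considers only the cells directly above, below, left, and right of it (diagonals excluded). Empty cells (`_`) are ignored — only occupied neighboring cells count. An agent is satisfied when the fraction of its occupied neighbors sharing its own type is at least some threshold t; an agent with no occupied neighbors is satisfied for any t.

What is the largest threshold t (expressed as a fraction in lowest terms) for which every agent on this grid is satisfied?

(1,2)@ 2/2
(1,3)@ 3/3
(1,4)@ 1/2
(1,5)% 2/3
(1,6)% 3/3
(1,7)% 1/1
(2,1)@ 2/2
(2,2)@ 3/3
(2,3)@ 2/2
(2,5)% 3/3
(2,6)% 3/3
(3,1)@ 2/2
(3,5)% 2/2
(3,6)% 4/4
(3,7)% 2/2
(4,1)@ 2/2
(4,2)@ 3/3
(4,3)@ 2/2
(4,6)% 2/2
(4,7)% 3/3
(5,2)@ 2/2
(5,3)@ 3/3
(5,4)@ 1/1
(5,7)% 1/1
The smallest same-type fraction is 1/2 at (1,4), which reduces to 1/2. Any threshold above that leaves this agent unsatisfied.

1/2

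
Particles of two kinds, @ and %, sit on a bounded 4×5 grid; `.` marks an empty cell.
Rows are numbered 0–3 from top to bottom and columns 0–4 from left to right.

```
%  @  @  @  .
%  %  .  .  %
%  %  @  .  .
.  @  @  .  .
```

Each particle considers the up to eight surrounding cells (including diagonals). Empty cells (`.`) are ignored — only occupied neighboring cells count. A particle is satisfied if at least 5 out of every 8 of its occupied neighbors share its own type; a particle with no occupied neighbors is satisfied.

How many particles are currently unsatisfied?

Row 0: (0,0)% 2/3 ok · (0,1)@ 1/4 unhappy · (0,2)@ 2/3 ok · (0,3)@ 1/2 unhappy
Row 1: (1,0)% 4/5 ok · (1,1)% 4/7 unhappy · (1,4)% 0/1 unhappy
Row 2: (2,0)% 3/4 ok · (2,1)% 3/6 unhappy · (2,2)@ 2/4 unhappy
Row 3: (3,1)@ 2/4 unhappy · (3,2)@ 2/3 ok
Unsatisfied: (0,1), (0,3), (1,1), (1,4), (2,1), (2,2), (3,1) — 7 in total.

7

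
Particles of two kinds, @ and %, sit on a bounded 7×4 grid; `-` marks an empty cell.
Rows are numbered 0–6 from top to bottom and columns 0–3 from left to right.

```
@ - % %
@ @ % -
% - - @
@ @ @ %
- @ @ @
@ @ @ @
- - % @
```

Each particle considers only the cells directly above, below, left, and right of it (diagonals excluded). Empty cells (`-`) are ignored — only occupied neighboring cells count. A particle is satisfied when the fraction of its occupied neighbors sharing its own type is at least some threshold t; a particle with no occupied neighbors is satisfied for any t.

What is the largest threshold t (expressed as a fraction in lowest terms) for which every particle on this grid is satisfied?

0/1

Row 0: (0,0)@ 1/1 · (0,2)% 2/2 · (0,3)% 1/1
Row 1: (1,0)@ 2/3 · (1,1)@ 1/2 · (1,2)% 1/2
Row 2: (2,0)% 0/2 · (2,3)@ 0/1
Row 3: (3,0)@ 1/2 · (3,1)@ 3/3 · (3,2)@ 2/3 · (3,3)% 0/3
Row 4: (4,1)@ 3/3 · (4,2)@ 4/4 · (4,3)@ 2/3
Row 5: (5,0)@ 1/1 · (5,1)@ 3/3 · (5,2)@ 3/4 · (5,3)@ 3/3
Row 6: (6,2)% 0/2 · (6,3)@ 1/2
The smallest same-type fraction is 0/2 at (2,0), which reduces to 0/1. Any threshold above that leaves this particle unsatisfied.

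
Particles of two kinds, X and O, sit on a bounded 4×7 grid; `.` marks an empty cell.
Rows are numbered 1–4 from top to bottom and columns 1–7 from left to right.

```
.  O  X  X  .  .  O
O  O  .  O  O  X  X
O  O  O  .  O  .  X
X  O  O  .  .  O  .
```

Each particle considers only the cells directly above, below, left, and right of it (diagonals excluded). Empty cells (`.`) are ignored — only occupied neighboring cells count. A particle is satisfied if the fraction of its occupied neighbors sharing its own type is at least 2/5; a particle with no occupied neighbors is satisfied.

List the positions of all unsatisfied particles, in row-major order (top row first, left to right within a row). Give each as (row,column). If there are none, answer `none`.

(1,7), (4,1)

Row 1: (1,2)O 1/2 satisfied · (1,3)X 1/2 satisfied · (1,4)X 1/2 satisfied · (1,7)O 0/1 not
Row 2: (2,1)O 2/2 satisfied · (2,2)O 3/3 satisfied · (2,4)O 1/2 satisfied · (2,5)O 2/3 satisfied · (2,6)X 1/2 satisfied · (2,7)X 2/3 satisfied
Row 3: (3,1)O 2/3 satisfied · (3,2)O 4/4 satisfied · (3,3)O 2/2 satisfied · (3,5)O 1/1 satisfied · (3,7)X 1/1 satisfied
Row 4: (4,1)X 0/2 not · (4,2)O 2/3 satisfied · (4,3)O 2/2 satisfied · (4,6)O 0/0 satisfied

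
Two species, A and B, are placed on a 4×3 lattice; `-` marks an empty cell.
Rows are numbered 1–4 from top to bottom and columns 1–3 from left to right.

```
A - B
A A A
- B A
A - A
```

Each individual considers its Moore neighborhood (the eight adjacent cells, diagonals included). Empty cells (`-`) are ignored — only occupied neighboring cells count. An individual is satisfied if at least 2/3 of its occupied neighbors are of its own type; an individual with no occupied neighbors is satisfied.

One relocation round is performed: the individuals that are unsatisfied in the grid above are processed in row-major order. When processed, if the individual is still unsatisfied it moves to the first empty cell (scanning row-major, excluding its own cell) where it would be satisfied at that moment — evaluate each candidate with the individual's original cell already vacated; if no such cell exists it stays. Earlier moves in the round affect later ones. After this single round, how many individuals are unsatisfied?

Initially unsatisfied (in order): (1,3), (2,3), (3,2), (4,1), (4,3).
  (1,3): no empty cell satisfies it; stays.
  (2,3) → (1,2).
  (3,2): no empty cell satisfies it; stays.
  (4,1) → (3,1).
  (4,3) → (4,2).
Resulting grid:
A A B
A A -
A B A
- A -
Unsatisfied now: (1,3), (3,2).

2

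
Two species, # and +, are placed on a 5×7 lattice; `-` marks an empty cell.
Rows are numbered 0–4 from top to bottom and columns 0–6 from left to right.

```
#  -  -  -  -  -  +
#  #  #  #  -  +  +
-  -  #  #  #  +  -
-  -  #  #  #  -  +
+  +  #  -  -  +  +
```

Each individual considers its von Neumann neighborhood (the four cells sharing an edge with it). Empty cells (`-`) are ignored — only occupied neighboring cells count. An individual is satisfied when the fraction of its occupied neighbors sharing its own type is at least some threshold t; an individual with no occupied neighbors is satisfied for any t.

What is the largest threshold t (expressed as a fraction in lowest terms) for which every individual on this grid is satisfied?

1/2

Row 0: (0,0)# 1/1 · (0,6)+ 1/1
Row 1: (1,0)# 2/2 · (1,1)# 2/2 · (1,2)# 3/3 · (1,3)# 2/2 · (1,5)+ 2/2 · (1,6)+ 2/2
Row 2: (2,2)# 3/3 · (2,3)# 4/4 · (2,4)# 2/3 · (2,5)+ 1/2
Row 3: (3,2)# 3/3 · (3,3)# 3/3 · (3,4)# 2/2 · (3,6)+ 1/1
Row 4: (4,0)+ 1/1 · (4,1)+ 1/2 · (4,2)# 1/2 · (4,5)+ 1/1 · (4,6)+ 2/2
The smallest same-type fraction is 1/2 at (2,5), which reduces to 1/2. Any threshold above that leaves this individual unsatisfied.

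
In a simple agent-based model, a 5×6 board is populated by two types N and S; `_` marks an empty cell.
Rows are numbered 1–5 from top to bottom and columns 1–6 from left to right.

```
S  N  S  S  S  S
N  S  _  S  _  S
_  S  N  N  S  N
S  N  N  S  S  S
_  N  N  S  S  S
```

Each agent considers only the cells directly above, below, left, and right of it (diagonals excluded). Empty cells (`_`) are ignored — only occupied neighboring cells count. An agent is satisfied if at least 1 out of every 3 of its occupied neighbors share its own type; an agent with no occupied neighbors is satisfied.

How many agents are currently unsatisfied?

6

(1,1)S 0/2 ✗
(1,2)N 0/3 ✗
(1,3)S 1/2 ✓
(1,4)S 3/3 ✓
(1,5)S 2/2 ✓
(1,6)S 2/2 ✓
(2,1)N 0/2 ✗
(2,2)S 1/3 ✓
(2,4)S 1/2 ✓
(2,6)S 1/2 ✓
(3,2)S 1/3 ✓
(3,3)N 2/3 ✓
(3,4)N 1/4 ✗
(3,5)S 1/3 ✓
(3,6)N 0/3 ✗
(4,1)S 0/1 ✗
(4,2)N 2/4 ✓
(4,3)N 3/4 ✓
(4,4)S 2/4 ✓
(4,5)S 4/4 ✓
(4,6)S 2/3 ✓
(5,2)N 2/2 ✓
(5,3)N 2/3 ✓
(5,4)S 2/3 ✓
(5,5)S 3/3 ✓
(5,6)S 2/2 ✓
Unsatisfied: (1,1), (1,2), (2,1), (3,4), (3,6), (4,1) — 6 in total.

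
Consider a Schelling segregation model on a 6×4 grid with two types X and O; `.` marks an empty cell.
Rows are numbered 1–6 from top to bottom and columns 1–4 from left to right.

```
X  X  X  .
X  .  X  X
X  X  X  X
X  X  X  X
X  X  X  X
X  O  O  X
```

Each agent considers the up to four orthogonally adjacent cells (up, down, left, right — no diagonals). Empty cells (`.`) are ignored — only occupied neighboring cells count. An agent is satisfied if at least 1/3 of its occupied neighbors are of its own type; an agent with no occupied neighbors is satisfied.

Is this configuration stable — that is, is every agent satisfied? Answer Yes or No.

Yes

Row 1: (1,1)X 2/2 ok · (1,2)X 2/2 ok · (1,3)X 2/2 ok
Row 2: (2,1)X 2/2 ok · (2,3)X 3/3 ok · (2,4)X 2/2 ok
Row 3: (3,1)X 3/3 ok · (3,2)X 3/3 ok · (3,3)X 4/4 ok · (3,4)X 3/3 ok
Row 4: (4,1)X 3/3 ok · (4,2)X 4/4 ok · (4,3)X 4/4 ok · (4,4)X 3/3 ok
Row 5: (5,1)X 3/3 ok · (5,2)X 3/4 ok · (5,3)X 3/4 ok · (5,4)X 3/3 ok
Row 6: (6,1)X 1/2 ok · (6,2)O 1/3 ok · (6,3)O 1/3 ok · (6,4)X 1/2 ok
All meet the threshold, so the configuration is stable.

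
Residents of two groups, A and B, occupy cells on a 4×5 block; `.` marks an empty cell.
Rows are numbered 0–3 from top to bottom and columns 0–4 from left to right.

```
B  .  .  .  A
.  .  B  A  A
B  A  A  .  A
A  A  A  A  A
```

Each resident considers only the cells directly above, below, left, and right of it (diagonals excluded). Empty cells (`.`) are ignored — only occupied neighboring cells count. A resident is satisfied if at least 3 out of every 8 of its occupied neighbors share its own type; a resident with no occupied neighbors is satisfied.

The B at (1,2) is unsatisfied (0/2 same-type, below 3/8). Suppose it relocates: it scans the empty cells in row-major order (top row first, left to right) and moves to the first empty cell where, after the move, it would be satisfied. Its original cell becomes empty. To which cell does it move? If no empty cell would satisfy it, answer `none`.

Vacating (1,2). Empty cells in order:
  (0,1): 1/1 same-type → satisfied — stop here.

(0,1)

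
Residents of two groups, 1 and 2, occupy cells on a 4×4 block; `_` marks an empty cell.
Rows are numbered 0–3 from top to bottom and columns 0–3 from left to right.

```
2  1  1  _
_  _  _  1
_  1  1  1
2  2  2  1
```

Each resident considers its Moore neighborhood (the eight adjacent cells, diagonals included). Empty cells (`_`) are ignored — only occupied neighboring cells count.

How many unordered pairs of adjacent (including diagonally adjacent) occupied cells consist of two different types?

Scan each occupied cell's neighbors to the right and below (and the two forward diagonals) so each pair is counted once.
From row 0: 1 unlike of 3 pairs (running 1/3).
From row 1: 0 unlike of 2 pairs (running 1/5).
From row 2: 6 unlike of 10 pairs (running 7/15).
From row 3: 1 unlike of 3 pairs (running 8/18).
Total adjacent occupied pairs: 18; unlike-type pairs: 8.

8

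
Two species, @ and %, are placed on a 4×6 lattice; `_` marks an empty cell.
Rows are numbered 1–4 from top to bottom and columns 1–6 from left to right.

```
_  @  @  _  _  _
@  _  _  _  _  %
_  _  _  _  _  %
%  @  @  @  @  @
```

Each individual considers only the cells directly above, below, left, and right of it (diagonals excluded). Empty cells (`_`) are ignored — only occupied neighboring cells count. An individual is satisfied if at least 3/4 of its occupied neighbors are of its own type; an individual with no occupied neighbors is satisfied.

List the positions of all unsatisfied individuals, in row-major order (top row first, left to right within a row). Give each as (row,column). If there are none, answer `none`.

(1,2)@ 1/1 ok
(1,3)@ 1/1 ok
(2,1)@ 0/0 ok
(2,6)% 1/1 ok
(3,6)% 1/2 unhappy
(4,1)% 0/1 unhappy
(4,2)@ 1/2 unhappy
(4,3)@ 2/2 ok
(4,4)@ 2/2 ok
(4,5)@ 2/2 ok
(4,6)@ 1/2 unhappy

(3,6), (4,1), (4,2), (4,6)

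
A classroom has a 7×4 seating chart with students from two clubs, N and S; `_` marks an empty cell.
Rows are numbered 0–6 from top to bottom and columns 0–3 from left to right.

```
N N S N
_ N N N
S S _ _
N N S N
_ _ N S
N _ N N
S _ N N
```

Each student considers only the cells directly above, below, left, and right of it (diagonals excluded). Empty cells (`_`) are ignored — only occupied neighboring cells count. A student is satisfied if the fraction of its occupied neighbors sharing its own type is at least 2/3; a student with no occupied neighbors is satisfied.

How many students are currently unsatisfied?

12

Row 0: (0,0)N 1/1 ✓ · (0,1)N 2/3 ✓ · (0,2)S 0/3 ✗ · (0,3)N 1/2 ✗
Row 1: (1,1)N 2/3 ✓ · (1,2)N 2/3 ✓ · (1,3)N 2/2 ✓
Row 2: (2,0)S 1/2 ✗ · (2,1)S 1/3 ✗
Row 3: (3,0)N 1/2 ✗ · (3,1)N 1/3 ✗ · (3,2)S 0/3 ✗ · (3,3)N 0/2 ✗
Row 4: (4,2)N 1/3 ✗ · (4,3)S 0/3 ✗
Row 5: (5,0)N 0/1 ✗ · (5,2)N 3/3 ✓ · (5,3)N 2/3 ✓
Row 6: (6,0)S 0/1 ✗ · (6,2)N 2/2 ✓ · (6,3)N 2/2 ✓
Unsatisfied: (0,2), (0,3), (2,0), (2,1), (3,0), (3,1), (3,2), (3,3), (4,2), (4,3), (5,0), (6,0) — 12 in total.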